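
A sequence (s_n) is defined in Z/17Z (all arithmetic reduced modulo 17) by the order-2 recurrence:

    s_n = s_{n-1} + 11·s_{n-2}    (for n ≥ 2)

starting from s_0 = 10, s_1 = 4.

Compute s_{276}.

s_2 = 1·4 + 11·10 = 12
s_3 = 1·12 + 11·4 = 5
s_4 = 1·5 + 11·12 = 1
s_5 = 1·1 + 11·5 = 5
s_6 = 1·5 + 11·1 = 16
s_7 = 1·16 + 11·5 = 3
s_8 = 1·3 + 11·16 = 9
s_9 = 1·9 + 11·3 = 8
s_10 = 1·8 + 11·9 = 5
s_11 = 1·5 + 11·8 = 8
s_12 = 1·8 + 11·5 = 12
s_13 = 1·12 + 11·8 = 15
s_14 = 1·15 + 11·12 = 11
s_15 = 1·11 + 11·15 = 6
s_16 = 1·6 + 11·11 = 8
s_17 = 1·8 + 11·6 = 6
s_18 = 1·6 + 11·8 = 9
s_19 = 1·9 + 11·6 = 7
s_20 = 1·7 + 11·9 = 4
s_21 = 1·4 + 11·7 = 13
s_22 = 1·13 + 11·4 = 6
s_23 = 1·6 + 11·13 = 13
s_24 = 1·13 + 11·6 = 11
s_25 = 1·11 + 11·13 = 1
s_26 = 1·1 + 11·11 = 3
s_27 = 1·3 + 11·1 = 14
s_28 = 1·14 + 11·3 = 13
s_29 = 1·13 + 11·14 = 14
s_30 = 1·14 + 11·13 = 4
s_31 = 1·4 + 11·14 = 5
s_32 = 1·5 + 11·4 = 15
s_33 = 1·15 + 11·5 = 2
s_34 = 1·2 + 11·15 = 14
s_35 = 1·14 + 11·2 = 2
s_36 = 1·2 + 11·14 = 3
s_37 = 1·3 + 11·2 = 8
s_38 = 1·8 + 11·3 = 7
s_39 = 1·7 + 11·8 = 10
s_40 = 1·10 + 11·7 = 2
s_41 = 1·2 + 11·10 = 10
s_42 = 1·10 + 11·2 = 15
s_43 = 1·15 + 11·10 = 6
s_44 = 1·6 + 11·15 = 1
s_45 = 1·1 + 11·6 = 16
s_46 = 1·16 + 11·1 = 10
s_47 = 1·10 + 11·16 = 16
s_48 = 1·16 + 11·10 = 7
s_49 = 1·7 + 11·16 = 13
s_50 = 1·13 + 11·7 = 5
s_51 = 1·5 + 11·13 = 12
s_52 = 1·12 + 11·5 = 16
s_53 = 1·16 + 11·12 = 12
s_54 = 1·12 + 11·16 = 1
s_55 = 1·1 + 11·12 = 14
s_56 = 1·14 + 11·1 = 8
s_57 = 1·8 + 11·14 = 9
s_58 = 1·9 + 11·8 = 12
s_59 = 1·12 + 11·9 = 9
s_60 = 1·9 + 11·12 = 5
s_61 = 1·5 + 11·9 = 2
s_62 = 1·2 + 11·5 = 6
s_63 = 1·6 + 11·2 = 11
s_64 = 1·11 + 11·6 = 9
s_65 = 1·9 + 11·11 = 11
s_66 = 1·11 + 11·9 = 8
s_67 = 1·8 + 11·11 = 10
s_68 = 1·10 + 11·8 = 13
s_69 = 1·13 + 11·10 = 4
s_70 = 1·4 + 11·13 = 11
s_71 = 1·11 + 11·4 = 4
s_72 = 1·4 + 11·11 = 6
s_73 = 1·6 + 11·4 = 16
s_74 = 1·16 + 11·6 = 14
s_75 = 1·14 + 11·16 = 3
s_76 = 1·3 + 11·14 = 4
s_77 = 1·4 + 11·3 = 3
s_78 = 1·3 + 11·4 = 13
s_79 = 1·13 + 11·3 = 12
s_80 = 1·12 + 11·13 = 2
s_81 = 1·2 + 11·12 = 15
s_82 = 1·15 + 11·2 = 3
s_83 = 1·3 + 11·15 = 15
s_84 = 1·15 + 11·3 = 14
s_85 = 1·14 + 11·15 = 9
s_86 = 1·9 + 11·14 = 10
s_87 = 1·10 + 11·9 = 7
s_88 = 1·7 + 11·10 = 15
s_89 = 1·15 + 11·7 = 7
s_90 = 1·7 + 11·15 = 2
s_91 = 1·2 + 11·7 = 11
s_92 = 1·11 + 11·2 = 16
s_93 = 1·16 + 11·11 = 1
s_94 = 1·1 + 11·16 = 7
s_95 = 1·7 + 11·1 = 1
s_96 = 1·1 + 11·7 = 10
s_97 = 1·10 + 11·1 = 4
(s_96, s_97) = (10, 4) = (s_0, s_1), so the sequence has period 96.
276 ≡ 84 (mod 96), hence s_276 = s_84 = 14.

14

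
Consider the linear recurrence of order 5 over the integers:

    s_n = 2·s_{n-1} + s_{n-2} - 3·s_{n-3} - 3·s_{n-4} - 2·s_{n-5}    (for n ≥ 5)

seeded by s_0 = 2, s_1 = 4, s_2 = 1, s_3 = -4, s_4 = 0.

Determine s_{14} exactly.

s_5 = 2·0 + 1·-4 + -3·1 + -3·4 + -2·2 = -23
s_6 = 2·-23 + 1·0 + -3·-4 + -3·1 + -2·4 = -45
s_7 = 2·-45 + 1·-23 + -3·0 + -3·-4 + -2·1 = -103
s_8 = 2·-103 + 1·-45 + -3·-23 + -3·0 + -2·-4 = -174
s_9 = 2·-174 + 1·-103 + -3·-45 + -3·-23 + -2·0 = -247
s_10 = 2·-247 + 1·-174 + -3·-103 + -3·-45 + -2·-23 = -178
s_11 = 2·-178 + 1·-247 + -3·-174 + -3·-103 + -2·-45 = 318
s_12 = 2·318 + 1·-178 + -3·-247 + -3·-174 + -2·-103 = 1927
s_13 = 2·1927 + 1·318 + -3·-178 + -3·-247 + -2·-174 = 5795
s_14 = 2·5795 + 1·1927 + -3·318 + -3·-178 + -2·-247 = 13591

13591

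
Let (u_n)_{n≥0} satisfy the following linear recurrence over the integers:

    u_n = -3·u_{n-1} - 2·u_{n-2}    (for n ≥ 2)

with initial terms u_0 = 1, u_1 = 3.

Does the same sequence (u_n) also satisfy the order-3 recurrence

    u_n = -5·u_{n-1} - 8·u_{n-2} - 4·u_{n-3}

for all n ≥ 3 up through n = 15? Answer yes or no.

yes

Terms u_0..u_15: 1, 3, -11, 27, -59, 123, -251, 507, -1019, 2043, -4091, 8187, -16379, 32763, -65531, 131067
n=3: candidate gives 27, actual u_3 = 27 ✓
n=4: candidate gives -59, actual u_4 = -59 ✓
n=5: candidate gives 123, actual u_5 = 123 ✓
n=6: candidate gives -251, actual u_6 = -251 ✓
n=7: candidate gives 507, actual u_7 = 507 ✓
n=8: candidate gives -1019, actual u_8 = -1019 ✓
n=9: candidate gives 2043, actual u_9 = 2043 ✓
n=10: candidate gives -4091, actual u_10 = -4091 ✓
n=11: candidate gives 8187, actual u_11 = 8187 ✓
n=12: candidate gives -16379, actual u_12 = -16379 ✓
n=13: candidate gives 32763, actual u_13 = 32763 ✓
n=14: candidate gives -65531, actual u_14 = -65531 ✓
n=15: candidate gives 131067, actual u_15 = 131067 ✓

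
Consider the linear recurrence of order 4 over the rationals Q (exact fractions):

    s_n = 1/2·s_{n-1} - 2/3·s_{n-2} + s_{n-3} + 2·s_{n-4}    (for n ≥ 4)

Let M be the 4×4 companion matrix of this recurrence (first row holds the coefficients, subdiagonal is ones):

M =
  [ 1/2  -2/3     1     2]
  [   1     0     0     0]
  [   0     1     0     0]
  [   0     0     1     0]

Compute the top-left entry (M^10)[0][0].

(M^10)[0][0] is the top entry after applying M 10 times to the unit state (1, 0, 0, 0). Equivalently it is h_{13} for the auxiliary sequence (h_n) obeying the same recurrence with h_3 = 1 and h_i = 0 for 0 ≤ i < 3:
h_4 = 1/2·1 + -2/3·0 + 1·0 + 2·0 = 1/2
h_5 = 1/2·1/2 + -2/3·1 + 1·0 + 2·0 = -5/12
h_6 = 1/2·-5/12 + -2/3·1/2 + 1·1 + 2·0 = 11/24
h_7 = 1/2·11/24 + -2/3·-5/12 + 1·1/2 + 2·1 = 433/144
h_8 = 1/2·433/144 + -2/3·11/24 + 1·-5/12 + 2·1/2 = 57/32
h_9 = 1/2·57/32 + -2/3·433/144 + 1·11/24 + 2·-5/12 = -2573/1728
h_10 = 1/2·-2573/1728 + -2/3·57/32 + 1·433/144 + 2·11/24 = 6883/3456
h_11 = 1/2·6883/3456 + -2/3·-2573/1728 + 1·57/32 + 2·433/144 = 202873/20736
h_12 = 1/2·202873/20736 + -2/3·6883/3456 + 1·-2573/1728 + 2·57/32 = 233801/41472
h_13 = 1/2·233801/41472 + -2/3·202873/20736 + 1·6883/3456 + 2·-2573/1728 = -1167029/248832

-1167029/248832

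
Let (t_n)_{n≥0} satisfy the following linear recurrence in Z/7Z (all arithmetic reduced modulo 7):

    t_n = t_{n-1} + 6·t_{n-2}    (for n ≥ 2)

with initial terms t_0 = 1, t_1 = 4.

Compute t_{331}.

t_2 = 1·4 + 6·1 = 3
t_3 = 1·3 + 6·4 = 6
t_4 = 1·6 + 6·3 = 3
t_5 = 1·3 + 6·6 = 4
t_6 = 1·4 + 6·3 = 1
t_7 = 1·1 + 6·4 = 4
(t_6, t_7) = (1, 4) = (t_0, t_1), so the sequence has period 6.
331 ≡ 1 (mod 6), hence t_331 = t_1 = 4.

4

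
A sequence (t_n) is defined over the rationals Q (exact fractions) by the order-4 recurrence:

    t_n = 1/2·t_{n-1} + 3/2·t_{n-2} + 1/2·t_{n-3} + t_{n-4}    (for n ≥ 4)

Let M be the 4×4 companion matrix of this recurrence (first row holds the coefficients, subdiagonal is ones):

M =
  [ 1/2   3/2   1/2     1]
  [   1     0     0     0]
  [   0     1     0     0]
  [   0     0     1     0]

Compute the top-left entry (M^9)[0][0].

34273/512

(M^9)[0][0] is the top entry after applying M 9 times to the unit state (1, 0, 0, 0). Equivalently it is h_{12} for the auxiliary sequence (h_n) obeying the same recurrence with h_3 = 1 and h_i = 0 for 0 ≤ i < 3:
h_4 = 1/2·1 + 3/2·0 + 1/2·0 + 1·0 = 1/2
h_5 = 1/2·1/2 + 3/2·1 + 1/2·0 + 1·0 = 7/4
h_6 = 1/2·7/4 + 3/2·1/2 + 1/2·1 + 1·0 = 17/8
h_7 = 1/2·17/8 + 3/2·7/4 + 1/2·1/2 + 1·1 = 79/16
h_8 = 1/2·79/16 + 3/2·17/8 + 1/2·7/4 + 1·1/2 = 225/32
h_9 = 1/2·225/32 + 3/2·79/16 + 1/2·17/8 + 1·7/4 = 879/64
h_10 = 1/2·879/64 + 3/2·225/32 + 1/2·79/16 + 1·17/8 = 2817/128
h_11 = 1/2·2817/128 + 3/2·879/64 + 1/2·225/32 + 1·79/16 = 10255/256
h_12 = 1/2·10255/256 + 3/2·2817/128 + 1/2·879/64 + 1·225/32 = 34273/512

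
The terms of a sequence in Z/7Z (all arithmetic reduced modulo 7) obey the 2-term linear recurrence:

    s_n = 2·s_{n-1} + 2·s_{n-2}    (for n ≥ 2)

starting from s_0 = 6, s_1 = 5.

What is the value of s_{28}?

2

s_2 = 2·5 + 2·6 = 1
s_3 = 2·1 + 2·5 = 5
s_4 = 2·5 + 2·1 = 5
s_5 = 2·5 + 2·5 = 6
s_6 = 2·6 + 2·5 = 1
s_7 = 2·1 + 2·6 = 0
s_8 = 2·0 + 2·1 = 2
s_9 = 2·2 + 2·0 = 4
s_10 = 2·4 + 2·2 = 5
s_11 = 2·5 + 2·4 = 4
s_12 = 2·4 + 2·5 = 4
s_13 = 2·4 + 2·4 = 2
s_14 = 2·2 + 2·4 = 5
s_15 = 2·5 + 2·2 = 0
s_16 = 2·0 + 2·5 = 3
s_17 = 2·3 + 2·0 = 6
s_18 = 2·6 + 2·3 = 4
s_19 = 2·4 + 2·6 = 6
s_20 = 2·6 + 2·4 = 6
s_21 = 2·6 + 2·6 = 3
s_22 = 2·3 + 2·6 = 4
s_23 = 2·4 + 2·3 = 0
s_24 = 2·0 + 2·4 = 1
s_25 = 2·1 + 2·0 = 2
s_26 = 2·2 + 2·1 = 6
s_27 = 2·6 + 2·2 = 2
s_28 = 2·2 + 2·6 = 2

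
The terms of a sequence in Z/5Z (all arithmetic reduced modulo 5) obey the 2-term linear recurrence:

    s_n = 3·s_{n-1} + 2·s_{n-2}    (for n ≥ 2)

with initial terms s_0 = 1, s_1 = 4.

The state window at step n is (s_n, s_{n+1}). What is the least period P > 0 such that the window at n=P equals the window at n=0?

n=0: window = (1, 4)
n=1: window = (4, 4)
n=2: window = (4, 0)
n=3: window = (0, 3)
n=4: window = (3, 4)
n=5: window = (4, 3)
n=6: window = (3, 2)
n=7: window = (2, 2)
n=8: window = (2, 0)
n=9: window = (0, 4)
n=10: window = (4, 2)
n=11: window = (2, 4)
n=12: window = (4, 1)
n=13: window = (1, 1)
n=14: window = (1, 0)
n=15: window = (0, 2)
n=16: window = (2, 1)
n=17: window = (1, 2)
n=18: window = (2, 3)
n=19: window = (3, 3)
n=20: window = (3, 0)
n=21: window = (0, 1)
n=22: window = (1, 3)
n=23: window = (3, 1)
n=24: window = (1, 4)
window at n=24 equals window at n=0 → period = 24

24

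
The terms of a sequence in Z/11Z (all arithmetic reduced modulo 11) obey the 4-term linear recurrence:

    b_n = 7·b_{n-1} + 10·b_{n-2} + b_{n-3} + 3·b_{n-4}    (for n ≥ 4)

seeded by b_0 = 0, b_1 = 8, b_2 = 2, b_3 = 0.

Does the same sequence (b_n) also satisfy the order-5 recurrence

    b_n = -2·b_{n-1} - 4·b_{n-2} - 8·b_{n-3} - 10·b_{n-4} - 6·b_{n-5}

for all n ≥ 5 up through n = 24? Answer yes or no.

yes

Terms b_0..b_24: 0, 8, 2, 0, 6, 2, 3, 3, 5, 8, 8, 7, 9, 0, 0, 8, 6, 1, 9, 4, 5, 10, 8, 8, 7
n=5: candidate gives 2, actual b_5 = 2 ✓
n=6: candidate gives 3, actual b_6 = 3 ✓
n=7: candidate gives 3, actual b_7 = 3 ✓
n=8: candidate gives 5, actual b_8 = 5 ✓
n=9: candidate gives 8, actual b_9 = 8 ✓
n=10: candidate gives 8, actual b_10 = 8 ✓
n=11: candidate gives 7, actual b_11 = 7 ✓
n=12: candidate gives 9, actual b_12 = 9 ✓
n=13: candidate gives 0, actual b_13 = 0 ✓
n=14: candidate gives 0, actual b_14 = 0 ✓
n=15: candidate gives 8, actual b_15 = 8 ✓
n=16: candidate gives 6, actual b_16 = 6 ✓
n=17: candidate gives 1, actual b_17 = 1 ✓
n=18: candidate gives 9, actual b_18 = 9 ✓
n=19: candidate gives 4, actual b_19 = 4 ✓
n=20: candidate gives 5, actual b_20 = 5 ✓
n=21: candidate gives 10, actual b_21 = 10 ✓
n=22: candidate gives 8, actual b_22 = 8 ✓
n=23: candidate gives 8, actual b_23 = 8 ✓
n=24: candidate gives 7, actual b_24 = 7 ✓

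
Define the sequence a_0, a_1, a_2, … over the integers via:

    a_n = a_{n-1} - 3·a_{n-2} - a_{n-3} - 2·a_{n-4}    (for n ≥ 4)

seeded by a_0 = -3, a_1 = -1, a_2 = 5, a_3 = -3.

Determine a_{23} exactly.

689701

a_4 = 1·-3 + -3·5 + -1·-1 + -2·-3 = -11
a_5 = 1·-11 + -3·-3 + -1·5 + -2·-1 = -5
a_6 = 1·-5 + -3·-11 + -1·-3 + -2·5 = 21
a_7 = 1·21 + -3·-5 + -1·-11 + -2·-3 = 53
a_8 = 1·53 + -3·21 + -1·-5 + -2·-11 = 17
a_9 = 1·17 + -3·53 + -1·21 + -2·-5 = -153
a_10 = 1·-153 + -3·17 + -1·53 + -2·21 = -299
a_11 = 1·-299 + -3·-153 + -1·17 + -2·53 = 37
a_12 = 1·37 + -3·-299 + -1·-153 + -2·17 = 1053
a_13 = 1·1053 + -3·37 + -1·-299 + -2·-153 = 1547
a_14 = 1·1547 + -3·1053 + -1·37 + -2·-299 = -1051
a_15 = 1·-1051 + -3·1547 + -1·1053 + -2·37 = -6819
a_16 = 1·-6819 + -3·-1051 + -1·1547 + -2·1053 = -7319
a_17 = 1·-7319 + -3·-6819 + -1·-1051 + -2·1547 = 11095
a_18 = 1·11095 + -3·-7319 + -1·-6819 + -2·-1051 = 41973
a_19 = 1·41973 + -3·11095 + -1·-7319 + -2·-6819 = 29645
a_20 = 1·29645 + -3·41973 + -1·11095 + -2·-7319 = -92731
a_21 = 1·-92731 + -3·29645 + -1·41973 + -2·11095 = -245829
a_22 = 1·-245829 + -3·-92731 + -1·29645 + -2·41973 = -81227
a_23 = 1·-81227 + -3·-245829 + -1·-92731 + -2·29645 = 689701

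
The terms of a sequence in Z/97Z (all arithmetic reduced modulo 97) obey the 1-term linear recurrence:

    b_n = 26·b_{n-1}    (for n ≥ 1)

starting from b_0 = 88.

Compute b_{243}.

b_1 = 26·88 = 57
b_2 = 26·57 = 27
b_3 = 26·27 = 23
b_4 = 26·23 = 16
b_5 = 26·16 = 28
b_6 = 26·28 = 49
b_7 = 26·49 = 13
b_8 = 26·13 = 47
b_9 = 26·47 = 58
b_10 = 26·58 = 53
b_11 = 26·53 = 20
b_12 = 26·20 = 35
b_13 = 26·35 = 37
b_14 = 26·37 = 89
b_15 = 26·89 = 83
b_16 = 26·83 = 24
b_17 = 26·24 = 42
b_18 = 26·42 = 25
b_19 = 26·25 = 68
b_20 = 26·68 = 22
b_21 = 26·22 = 87
b_22 = 26·87 = 31
b_23 = 26·31 = 30
b_24 = 26·30 = 4
b_25 = 26·4 = 7
b_26 = 26·7 = 85
b_27 = 26·85 = 76
b_28 = 26·76 = 36
b_29 = 26·36 = 63
b_30 = 26·63 = 86
b_31 = 26·86 = 5
b_32 = 26·5 = 33
b_33 = 26·33 = 82
b_34 = 26·82 = 95
b_35 = 26·95 = 45
b_36 = 26·45 = 6
b_37 = 26·6 = 59
b_38 = 26·59 = 79
b_39 = 26·79 = 17
b_40 = 26·17 = 54
b_41 = 26·54 = 46
b_42 = 26·46 = 32
b_43 = 26·32 = 56
b_44 = 26·56 = 1
b_45 = 26·1 = 26
b_46 = 26·26 = 94
b_47 = 26·94 = 19
b_48 = 26·19 = 9
b_49 = 26·9 = 40
b_50 = 26·40 = 70
b_51 = 26·70 = 74
b_52 = 26·74 = 81
b_53 = 26·81 = 69
b_54 = 26·69 = 48
b_55 = 26·48 = 84
b_56 = 26·84 = 50
b_57 = 26·50 = 39
b_58 = 26·39 = 44
b_59 = 26·44 = 77
b_60 = 26·77 = 62
b_61 = 26·62 = 60
b_62 = 26·60 = 8
b_63 = 26·8 = 14
b_64 = 26·14 = 73
b_65 = 26·73 = 55
b_66 = 26·55 = 72
b_67 = 26·72 = 29
b_68 = 26·29 = 75
b_69 = 26·75 = 10
b_70 = 26·10 = 66
b_71 = 26·66 = 67
b_72 = 26·67 = 93
b_73 = 26·93 = 90
b_74 = 26·90 = 12
b_75 = 26·12 = 21
b_76 = 26·21 = 61
b_77 = 26·61 = 34
b_78 = 26·34 = 11
b_79 = 26·11 = 92
b_80 = 26·92 = 64
b_81 = 26·64 = 15
b_82 = 26·15 = 2
b_83 = 26·2 = 52
b_84 = 26·52 = 91
b_85 = 26·91 = 38
b_86 = 26·38 = 18
b_87 = 26·18 = 80
b_88 = 26·80 = 43
b_89 = 26·43 = 51
b_90 = 26·51 = 65
b_91 = 26·65 = 41
b_92 = 26·41 = 96
b_93 = 26·96 = 71
b_94 = 26·71 = 3
b_95 = 26·3 = 78
b_96 = 26·78 = 88
(b_96) = (88) = (b_0), so the sequence has period 96.
243 ≡ 51 (mod 96), hence b_243 = b_51 = 74.

74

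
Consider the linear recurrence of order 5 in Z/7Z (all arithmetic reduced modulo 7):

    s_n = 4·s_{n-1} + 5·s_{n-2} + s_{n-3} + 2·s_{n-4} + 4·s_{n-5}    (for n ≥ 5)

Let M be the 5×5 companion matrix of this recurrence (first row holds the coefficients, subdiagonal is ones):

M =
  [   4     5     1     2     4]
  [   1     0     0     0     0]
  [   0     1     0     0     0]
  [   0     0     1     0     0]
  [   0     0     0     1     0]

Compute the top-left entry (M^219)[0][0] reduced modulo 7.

(M^219)[0][0] is the top entry after applying M 219 times to the unit state (1, 0, 0, 0, 0). Equivalently it is h_{223} for the auxiliary sequence (h_n) obeying the same recurrence with h_4 = 1 and h_i = 0 for 0 ≤ i < 4:
h_5 = 4·1 + 5·0 + 1·0 + 2·0 + 4·0 = 4
h_6 = 4·4 + 5·1 + 1·0 + 2·0 + 4·0 = 0
h_7 = 4·0 + 5·4 + 1·1 + 2·0 + 4·0 = 0
h_8 = 4·0 + 5·0 + 1·4 + 2·1 + 4·0 = 6
h_9 = 4·6 + 5·0 + 1·0 + 2·4 + 4·1 = 1
h_10 = 4·1 + 5·6 + 1·0 + 2·0 + 4·4 = 1
Continuing the recurrence:
  h_11 = 1;  h_12 = 1;  h_13 = 1;  h_14 = 2;  h_15 = 6;  h_16 = 6
  h_17 = 6;  h_18 = 5;  h_19 = 6;  h_20 = 0;  h_21 = 1;  h_22 = 2
  h_23 = 3;  h_24 = 5;  h_25 = 4;  h_26 = 3;  h_27 = 2;  h_28 = 0
  h_29 = 6;  h_30 = 6;  h_31 = 0;  h_32 = 2;  h_33 = 5;  h_34 = 3
  h_35 = 0;  h_36 = 3;  h_37 = 5;  h_38 = 5;  h_39 = 4;  h_40 = 3
  h_41 = 3;  h_42 = 5;  h_43 = 3;  h_44 = 6;  h_45 = 6;  h_46 = 2
  h_47 = 0;  h_48 = 5;  h_49 = 2;  h_50 = 5;  h_51 = 1;  h_52 = 6
  h_53 = 2;  h_54 = 1;  h_55 = 0;  h_56 = 2;  h_57 = 2;  h_58 = 0
  h_59 = 2;  h_60 = 0;  h_61 = 1;  h_62 = 0;  h_63 = 2;  h_64 = 3
  h_65 = 3;  h_66 = 5;  h_67 = 0;  h_68 = 0;  h_69 = 2;  h_70 = 2
  h_71 = 3;  h_72 = 3;  h_73 = 5;  h_74 = 1;  h_75 = 4;  h_76 = 2
  h_77 = 2;  h_78 = 2;  h_79 = 4;  h_80 = 6;  h_81 = 2;  h_82 = 5
  h_83 = 3;  h_84 = 4;  h_85 = 1;  h_86 = 3;  h_87 = 5;  h_88 = 0
  h_89 = 4;  h_90 = 3;  h_91 = 5;  h_92 = 3;  h_93 = 6;  h_94 = 3
  h_95 = 4;  h_96 = 0;  h_97 = 5;  h_98 = 5;  h_99 = 2;  h_100 = 5
  h_101 = 3;  h_102 = 6;  h_103 = 5;  h_104 = 1;  h_105 = 5;  h_106 = 5
  h_107 = 3;  h_108 = 1;  h_109 = 3;  h_110 = 1;  h_111 = 4;  h_112 = 3
  h_113 = 1;  h_114 = 2;  h_115 = 0;  h_116 = 5;  h_117 = 1;  h_118 = 2
  h_119 = 5;  h_120 = 6;  h_121 = 3;  h_122 = 6;  h_123 = 0;  h_124 = 2
  h_125 = 2;  h_126 = 0;  h_127 = 1;  h_128 = 3;  h_129 = 1;  h_130 = 0
  h_131 = 3;  h_132 = 2;  h_133 = 2;  h_134 = 4;  h_135 = 6;  h_136 = 6
  h_137 = 0;  h_138 = 3;  h_139 = 4;  h_140 = 4;  h_141 = 0;  h_142 = 2
  h_143 = 4;  h_144 = 1;  h_145 = 0;  h_146 = 6;  h_147 = 6;  h_148 = 2
  h_149 = 6;  h_150 = 3;  h_151 = 3;  h_152 = 5;  h_153 = 2;  h_154 = 3
  h_155 = 3;  h_156 = 2;  h_157 = 1;  h_158 = 3;  h_159 = 2;  h_160 = 5
  h_161 = 1;  h_162 = 6;  h_163 = 1;  h_164 = 4;  h_165 = 0;  h_166 = 2
  h_167 = 3;  h_168 = 6;  h_169 = 1;  h_170 = 6;  h_171 = 0;  h_172 = 6
  h_173 = 0;  h_174 = 4;  h_175 = 4;  h_176 = 6;  h_177 = 2;  h_178 = 1
  h_179 = 2;  h_180 = 1;  h_181 = 1;  h_182 = 0;  h_183 = 0;  h_184 = 4
  h_185 = 1;  h_186 = 0;  h_187 = 2;  h_188 = 3;  h_189 = 5;  h_190 = 6
  h_191 = 0;  h_192 = 0;  h_193 = 0;  h_194 = 4;  h_195 = 5;  h_196 = 5
  h_197 = 0;  h_198 = 3;  h_199 = 1;  h_200 = 0;  h_201 = 0;  h_202 = 0
  h_203 = 0;  h_204 = 4;  h_205 = 2;  h_206 = 0;  h_207 = 0;  h_208 = 3
  h_209 = 4;  h_210 = 4;  h_211 = 4;  h_212 = 4;  h_213 = 4;  h_214 = 1
  h_215 = 3;  h_216 = 3;  h_217 = 3;  h_218 = 6;  h_219 = 3;  h_220 = 0
  h_221 = 4
h_222 = 4·4 + 5·0 + 1·3 + 2·6 + 4·3 = 1
h_223 = 4·1 + 5·4 + 1·0 + 2·3 + 4·6 = 5

5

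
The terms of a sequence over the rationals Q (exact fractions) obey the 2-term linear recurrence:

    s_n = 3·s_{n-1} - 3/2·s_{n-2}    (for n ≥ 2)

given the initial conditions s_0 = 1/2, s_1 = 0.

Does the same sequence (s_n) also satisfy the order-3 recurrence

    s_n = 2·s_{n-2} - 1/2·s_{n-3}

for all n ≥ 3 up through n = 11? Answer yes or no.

Terms s_0..s_11: 1/2, 0, -3/4, -9/4, -45/8, -27/2, -513/16, -1215/16, -5751/32, -1701/4, -64395/64, -152361/64
n=3: candidate gives -1/4, actual s_3 = -9/4 ✗

no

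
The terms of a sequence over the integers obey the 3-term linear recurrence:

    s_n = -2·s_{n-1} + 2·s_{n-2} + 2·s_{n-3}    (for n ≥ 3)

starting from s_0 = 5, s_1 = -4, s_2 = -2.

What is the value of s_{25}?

s_3 = -2·-2 + 2·-4 + 2·5 = 6
s_4 = -2·6 + 2·-2 + 2·-4 = -24
s_5 = -2·-24 + 2·6 + 2·-2 = 56
s_6 = -2·56 + 2·-24 + 2·6 = -148
s_7 = -2·-148 + 2·56 + 2·-24 = 360
s_8 = -2·360 + 2·-148 + 2·56 = -904
s_9 = -2·-904 + 2·360 + 2·-148 = 2232
s_10 = -2·2232 + 2·-904 + 2·360 = -5552
s_11 = -2·-5552 + 2·2232 + 2·-904 = 13760
s_12 = -2·13760 + 2·-5552 + 2·2232 = -34160
s_13 = -2·-34160 + 2·13760 + 2·-5552 = 84736
s_14 = -2·84736 + 2·-34160 + 2·13760 = -210272
s_15 = -2·-210272 + 2·84736 + 2·-34160 = 521696
s_16 = -2·521696 + 2·-210272 + 2·84736 = -1294464
s_17 = -2·-1294464 + 2·521696 + 2·-210272 = 3211776
s_18 = -2·3211776 + 2·-1294464 + 2·521696 = -7969088
s_19 = -2·-7969088 + 2·3211776 + 2·-1294464 = 19772800
s_20 = -2·19772800 + 2·-7969088 + 2·3211776 = -49060224
s_21 = -2·-49060224 + 2·19772800 + 2·-7969088 = 121727872
s_22 = -2·121727872 + 2·-49060224 + 2·19772800 = -302030592
s_23 = -2·-302030592 + 2·121727872 + 2·-49060224 = 749396480
s_24 = -2·749396480 + 2·-302030592 + 2·121727872 = -1859398400
s_25 = -2·-1859398400 + 2·749396480 + 2·-302030592 = 4613528576

4613528576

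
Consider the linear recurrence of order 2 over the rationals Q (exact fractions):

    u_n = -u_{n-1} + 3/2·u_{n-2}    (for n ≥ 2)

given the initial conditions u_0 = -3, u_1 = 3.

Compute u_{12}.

u_2 = -1·3 + 3/2·-3 = -15/2
u_3 = -1·-15/2 + 3/2·3 = 12
u_4 = -1·12 + 3/2·-15/2 = -93/4
u_5 = -1·-93/4 + 3/2·12 = 165/4
u_6 = -1·165/4 + 3/2·-93/4 = -609/8
u_7 = -1·-609/8 + 3/2·165/4 = 138
u_8 = -1·138 + 3/2·-609/8 = -4035/16
u_9 = -1·-4035/16 + 3/2·138 = 7347/16
u_10 = -1·7347/16 + 3/2·-4035/16 = -26799/32
u_11 = -1·-26799/32 + 3/2·7347/16 = 6105/4
u_12 = -1·6105/4 + 3/2·-26799/32 = -178077/64

-178077/64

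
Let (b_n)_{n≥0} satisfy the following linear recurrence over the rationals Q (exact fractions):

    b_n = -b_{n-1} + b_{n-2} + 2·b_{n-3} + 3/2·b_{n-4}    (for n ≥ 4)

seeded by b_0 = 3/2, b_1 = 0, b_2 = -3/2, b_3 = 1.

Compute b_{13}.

b_4 = -1·1 + 1·-3/2 + 2·0 + 3/2·3/2 = -1/4
b_5 = -1·-1/4 + 1·1 + 2·-3/2 + 3/2·0 = -7/4
b_6 = -1·-7/4 + 1·-1/4 + 2·1 + 3/2·-3/2 = 5/4
b_7 = -1·5/4 + 1·-7/4 + 2·-1/4 + 3/2·1 = -2
b_8 = -1·-2 + 1·5/4 + 2·-7/4 + 3/2·-1/4 = -5/8
b_9 = -1·-5/8 + 1·-2 + 2·5/4 + 3/2·-7/4 = -3/2
b_10 = -1·-3/2 + 1·-5/8 + 2·-2 + 3/2·5/4 = -5/4
b_11 = -1·-5/4 + 1·-3/2 + 2·-5/8 + 3/2·-2 = -9/2
b_12 = -1·-9/2 + 1·-5/4 + 2·-3/2 + 3/2·-5/8 = -11/16
b_13 = -1·-11/16 + 1·-9/2 + 2·-5/4 + 3/2·-3/2 = -137/16

-137/16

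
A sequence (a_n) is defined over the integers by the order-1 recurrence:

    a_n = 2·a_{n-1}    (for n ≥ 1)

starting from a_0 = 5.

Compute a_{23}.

a_1 = 2·5 = 10
a_2 = 2·10 = 20
a_3 = 2·20 = 40
a_4 = 2·40 = 80
a_5 = 2·80 = 160
a_6 = 2·160 = 320
a_7 = 2·320 = 640
a_8 = 2·640 = 1280
a_9 = 2·1280 = 2560
a_10 = 2·2560 = 5120
a_11 = 2·5120 = 10240
a_12 = 2·10240 = 20480
a_13 = 2·20480 = 40960
a_14 = 2·40960 = 81920
a_15 = 2·81920 = 163840
a_16 = 2·163840 = 327680
a_17 = 2·327680 = 655360
a_18 = 2·655360 = 1310720
a_19 = 2·1310720 = 2621440
a_20 = 2·2621440 = 5242880
a_21 = 2·5242880 = 10485760
a_22 = 2·10485760 = 20971520
a_23 = 2·20971520 = 41943040

41943040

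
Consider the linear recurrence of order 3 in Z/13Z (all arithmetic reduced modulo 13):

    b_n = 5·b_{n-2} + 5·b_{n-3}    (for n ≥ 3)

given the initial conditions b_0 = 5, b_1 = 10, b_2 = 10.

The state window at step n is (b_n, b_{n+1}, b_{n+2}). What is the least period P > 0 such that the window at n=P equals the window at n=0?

n=0: window = (5, 10, 10)
n=1: window = (10, 10, 10)
n=2: window = (10, 10, 9)
n=3: window = (10, 9, 9)
n=4: window = (9, 9, 4)
n=5: window = (9, 4, 12)
n=6: window = (4, 12, 0)
n=7: window = (12, 0, 2)
n=8: window = (0, 2, 8)
n=9: window = (2, 8, 10)
n=10: window = (8, 10, 11)
n=11: window = (10, 11, 12)
n=12: window = (11, 12, 1)
n=13: window = (12, 1, 11)
n=14: window = (1, 11, 0)
n=15: window = (11, 0, 8)
n=16: window = (0, 8, 3)
n=17: window = (8, 3, 1)
n=18: window = (3, 1, 3)
n=19: window = (1, 3, 7)
n=20: window = (3, 7, 7)
n=21: window = (7, 7, 11)
n=22: window = (7, 11, 5)
n=23: window = (11, 5, 12)
n=24: window = (5, 12, 2)
n=25: window = (12, 2, 7)
n=26: window = (2, 7, 5)
n=27: window = (7, 5, 6)
n=28: window = (5, 6, 8)
n=29: window = (6, 8, 3)
n=30: window = (8, 3, 5)
n=31: window = (3, 5, 3)
n=32: window = (5, 3, 1)
n=33: window = (3, 1, 1)
n=34: window = (1, 1, 7)
n=35: window = (1, 7, 10)
n=36: window = (7, 10, 1)
n=37: window = (10, 1, 7)
n=38: window = (1, 7, 3)
n=39: window = (7, 3, 1)
n=40: window = (3, 1, 11)
…
n=166: window = (5, 10, 5)
n=167: window = (10, 5, 10)
n=168: window = (5, 10, 10)
window at n=168 equals window at n=0 → period = 168

168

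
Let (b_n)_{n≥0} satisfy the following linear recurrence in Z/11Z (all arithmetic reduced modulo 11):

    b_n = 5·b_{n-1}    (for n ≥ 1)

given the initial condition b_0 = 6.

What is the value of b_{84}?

10

b_1 = 5·6 = 8
b_2 = 5·8 = 7
b_3 = 5·7 = 2
b_4 = 5·2 = 10
b_5 = 5·10 = 6
(b_5) = (6) = (b_0), so the sequence has period 5.
84 ≡ 4 (mod 5), hence b_84 = b_4 = 10.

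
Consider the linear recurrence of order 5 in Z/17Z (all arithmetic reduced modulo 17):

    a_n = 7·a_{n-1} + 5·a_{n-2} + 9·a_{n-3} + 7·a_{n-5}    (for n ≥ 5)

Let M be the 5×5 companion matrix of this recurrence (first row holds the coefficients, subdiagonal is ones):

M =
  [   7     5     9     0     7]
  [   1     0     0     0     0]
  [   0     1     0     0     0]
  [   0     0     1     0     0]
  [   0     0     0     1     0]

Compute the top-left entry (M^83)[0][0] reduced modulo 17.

(M^83)[0][0] is the top entry after applying M 83 times to the unit state (1, 0, 0, 0, 0). Equivalently it is h_{87} for the auxiliary sequence (h_n) obeying the same recurrence with h_4 = 1 and h_i = 0 for 0 ≤ i < 4:
h_5 = 7·1 + 5·0 + 9·0 + 0·0 + 7·0 = 7
h_6 = 7·7 + 5·1 + 9·0 + 0·0 + 7·0 = 3
h_7 = 7·3 + 5·7 + 9·1 + 0·0 + 7·0 = 14
h_8 = 7·14 + 5·3 + 9·7 + 0·1 + 7·0 = 6
h_9 = 7·6 + 5·14 + 9·3 + 0·7 + 7·1 = 10
h_10 = 7·10 + 5·6 + 9·14 + 0·3 + 7·7 = 3
h_11 = 7·3 + 5·10 + 9·6 + 0·14 + 7·3 = 10
h_12 = 7·10 + 5·3 + 9·10 + 0·6 + 7·14 = 1
h_13 = 7·1 + 5·10 + 9·3 + 0·10 + 7·6 = 7
h_14 = 7·7 + 5·1 + 9·10 + 0·3 + 7·10 = 10
h_15 = 7·10 + 5·7 + 9·1 + 0·10 + 7·3 = 16
h_16 = 7·16 + 5·10 + 9·7 + 0·1 + 7·10 = 6
h_17 = 7·6 + 5·16 + 9·10 + 0·7 + 7·1 = 15
h_18 = 7·15 + 5·6 + 9·16 + 0·10 + 7·7 = 5
h_19 = 7·5 + 5·15 + 9·6 + 0·16 + 7·10 = 13
h_20 = 7·13 + 5·5 + 9·15 + 0·6 + 7·16 = 6
h_21 = 7·6 + 5·13 + 9·5 + 0·15 + 7·6 = 7
h_22 = 7·7 + 5·6 + 9·13 + 0·5 + 7·15 = 12
h_23 = 7·12 + 5·7 + 9·6 + 0·13 + 7·5 = 4
h_24 = 7·4 + 5·12 + 9·7 + 0·6 + 7·13 = 4
h_25 = 7·4 + 5·4 + 9·12 + 0·7 + 7·6 = 11
h_26 = 7·11 + 5·4 + 9·4 + 0·12 + 7·7 = 12
h_27 = 7·12 + 5·11 + 9·4 + 0·4 + 7·12 = 4
h_28 = 7·4 + 5·12 + 9·11 + 0·4 + 7·4 = 11
h_29 = 7·11 + 5·4 + 9·12 + 0·11 + 7·4 = 12
h_30 = 7·12 + 5·11 + 9·4 + 0·12 + 7·11 = 14
h_31 = 7·14 + 5·12 + 9·11 + 0·4 + 7·12 = 1
h_32 = 7·1 + 5·14 + 9·12 + 0·11 + 7·4 = 9
h_33 = 7·9 + 5·1 + 9·14 + 0·12 + 7·11 = 16
h_34 = 7·16 + 5·9 + 9·1 + 0·14 + 7·12 = 12
h_35 = 7·12 + 5·16 + 9·9 + 0·1 + 7·14 = 3
h_36 = 7·3 + 5·12 + 9·16 + 0·9 + 7·1 = 11
h_37 = 7·11 + 5·3 + 9·12 + 0·16 + 7·9 = 8
h_38 = 7·8 + 5·11 + 9·3 + 0·12 + 7·16 = 12
h_39 = 7·12 + 5·8 + 9·11 + 0·3 + 7·12 = 1
h_40 = 7·1 + 5·12 + 9·8 + 0·11 + 7·3 = 7
h_41 = 7·7 + 5·1 + 9·12 + 0·8 + 7·11 = 1
h_42 = 7·1 + 5·7 + 9·1 + 0·12 + 7·8 = 5
h_43 = 7·5 + 5·1 + 9·7 + 0·1 + 7·12 = 0
h_44 = 7·0 + 5·5 + 9·1 + 0·7 + 7·1 = 7
h_45 = 7·7 + 5·0 + 9·5 + 0·1 + 7·7 = 7
h_46 = 7·7 + 5·7 + 9·0 + 0·5 + 7·1 = 6
h_47 = 7·6 + 5·7 + 9·7 + 0·0 + 7·5 = 5
h_48 = 7·5 + 5·6 + 9·7 + 0·7 + 7·0 = 9
h_49 = 7·9 + 5·5 + 9·6 + 0·7 + 7·7 = 4
h_50 = 7·4 + 5·9 + 9·5 + 0·6 + 7·7 = 14
h_51 = 7·14 + 5·4 + 9·9 + 0·5 + 7·6 = 3
h_52 = 7·3 + 5·14 + 9·4 + 0·9 + 7·5 = 9
h_53 = 7·9 + 5·3 + 9·14 + 0·4 + 7·9 = 12
h_54 = 7·12 + 5·9 + 9·3 + 0·14 + 7·4 = 14
h_55 = 7·14 + 5·12 + 9·9 + 0·3 + 7·14 = 14
h_56 = 7·14 + 5·14 + 9·12 + 0·9 + 7·3 = 8
h_57 = 7·8 + 5·14 + 9·14 + 0·12 + 7·9 = 9
h_58 = 7·9 + 5·8 + 9·14 + 0·14 + 7·12 = 7
h_59 = 7·7 + 5·9 + 9·8 + 0·14 + 7·14 = 9
h_60 = 7·9 + 5·7 + 9·9 + 0·8 + 7·14 = 5
h_61 = 7·5 + 5·9 + 9·7 + 0·9 + 7·8 = 12
h_62 = 7·12 + 5·5 + 9·9 + 0·7 + 7·9 = 15
h_63 = 7·15 + 5·12 + 9·5 + 0·9 + 7·7 = 4
h_64 = 7·4 + 5·15 + 9·12 + 0·5 + 7·9 = 2
h_65 = 7·2 + 5·4 + 9·15 + 0·12 + 7·5 = 0
h_66 = 7·0 + 5·2 + 9·4 + 0·15 + 7·12 = 11
h_67 = 7·11 + 5·0 + 9·2 + 0·4 + 7·15 = 13
h_68 = 7·13 + 5·11 + 9·0 + 0·2 + 7·4 = 4
h_69 = 7·4 + 5·13 + 9·11 + 0·0 + 7·2 = 2
h_70 = 7·2 + 5·4 + 9·13 + 0·11 + 7·0 = 15
h_71 = 7·15 + 5·2 + 9·4 + 0·13 + 7·11 = 7
h_72 = 7·7 + 5·15 + 9·2 + 0·4 + 7·13 = 12
h_73 = 7·12 + 5·7 + 9·15 + 0·2 + 7·4 = 10
h_74 = 7·10 + 5·12 + 9·7 + 0·15 + 7·2 = 3
h_75 = 7·3 + 5·10 + 9·12 + 0·7 + 7·15 = 12
h_76 = 7·12 + 5·3 + 9·10 + 0·12 + 7·7 = 0
h_77 = 7·0 + 5·12 + 9·3 + 0·10 + 7·12 = 1
h_78 = 7·1 + 5·0 + 9·12 + 0·3 + 7·10 = 15
h_79 = 7·15 + 5·1 + 9·0 + 0·12 + 7·3 = 12
h_80 = 7·12 + 5·15 + 9·1 + 0·0 + 7·12 = 14
h_81 = 7·14 + 5·12 + 9·15 + 0·1 + 7·0 = 4
h_82 = 7·4 + 5·14 + 9·12 + 0·15 + 7·1 = 9
h_83 = 7·9 + 5·4 + 9·14 + 0·12 + 7·15 = 8
h_84 = 7·8 + 5·9 + 9·4 + 0·14 + 7·12 = 0
h_85 = 7·0 + 5·8 + 9·9 + 0·4 + 7·14 = 15
h_86 = 7·15 + 5·0 + 9·8 + 0·9 + 7·4 = 1
h_87 = 7·1 + 5·15 + 9·0 + 0·8 + 7·9 = 9

9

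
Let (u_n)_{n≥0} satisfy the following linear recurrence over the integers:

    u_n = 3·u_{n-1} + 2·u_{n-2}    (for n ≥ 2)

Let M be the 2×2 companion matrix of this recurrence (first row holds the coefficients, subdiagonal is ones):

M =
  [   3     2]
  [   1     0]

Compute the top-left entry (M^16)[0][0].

578955451

(M^16)[0][0] is the top entry after applying M 16 times to the unit state (1, 0). Equivalently it is h_{17} for the auxiliary sequence (h_n) obeying the same recurrence with h_1 = 1 and h_i = 0 for 0 ≤ i < 1:
h_2 = 3·1 + 2·0 = 3
h_3 = 3·3 + 2·1 = 11
h_4 = 3·11 + 2·3 = 39
h_5 = 3·39 + 2·11 = 139
h_6 = 3·139 + 2·39 = 495
h_7 = 3·495 + 2·139 = 1763
h_8 = 3·1763 + 2·495 = 6279
h_9 = 3·6279 + 2·1763 = 22363
h_10 = 3·22363 + 2·6279 = 79647
h_11 = 3·79647 + 2·22363 = 283667
h_12 = 3·283667 + 2·79647 = 1010295
h_13 = 3·1010295 + 2·283667 = 3598219
h_14 = 3·3598219 + 2·1010295 = 12815247
h_15 = 3·12815247 + 2·3598219 = 45642179
h_16 = 3·45642179 + 2·12815247 = 162557031
h_17 = 3·162557031 + 2·45642179 = 578955451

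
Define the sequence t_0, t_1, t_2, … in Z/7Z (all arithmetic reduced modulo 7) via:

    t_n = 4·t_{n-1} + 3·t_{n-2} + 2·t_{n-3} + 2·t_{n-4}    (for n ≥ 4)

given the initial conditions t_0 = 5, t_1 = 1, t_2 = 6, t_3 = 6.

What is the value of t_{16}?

0

t_4 = 4·6 + 3·6 + 2·1 + 2·5 = 5
t_5 = 4·5 + 3·6 + 2·6 + 2·1 = 3
t_6 = 4·3 + 3·5 + 2·6 + 2·6 = 2
t_7 = 4·2 + 3·3 + 2·5 + 2·6 = 4
t_8 = 4·4 + 3·2 + 2·3 + 2·5 = 3
t_9 = 4·3 + 3·4 + 2·2 + 2·3 = 6
t_10 = 4·6 + 3·3 + 2·4 + 2·2 = 3
t_11 = 4·3 + 3·6 + 2·3 + 2·4 = 2
t_12 = 4·2 + 3·3 + 2·6 + 2·3 = 0
t_13 = 4·0 + 3·2 + 2·3 + 2·6 = 3
t_14 = 4·3 + 3·0 + 2·2 + 2·3 = 1
t_15 = 4·1 + 3·3 + 2·0 + 2·2 = 3
t_16 = 4·3 + 3·1 + 2·3 + 2·0 = 0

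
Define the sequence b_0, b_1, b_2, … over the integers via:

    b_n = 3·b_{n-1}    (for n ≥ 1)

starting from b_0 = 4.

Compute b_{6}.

b_1 = 3·4 = 12
b_2 = 3·12 = 36
b_3 = 3·36 = 108
b_4 = 3·108 = 324
b_5 = 3·324 = 972
b_6 = 3·972 = 2916

2916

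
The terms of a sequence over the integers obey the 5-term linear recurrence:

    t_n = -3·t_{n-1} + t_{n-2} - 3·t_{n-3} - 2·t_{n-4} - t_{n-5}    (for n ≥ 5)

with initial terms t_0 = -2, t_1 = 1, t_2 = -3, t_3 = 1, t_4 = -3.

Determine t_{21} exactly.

t_5 = -3·-3 + 1·1 + -3·-3 + -2·1 + -1·-2 = 19
t_6 = -3·19 + 1·-3 + -3·1 + -2·-3 + -1·1 = -58
t_7 = -3·-58 + 1·19 + -3·-3 + -2·1 + -1·-3 = 203
t_8 = -3·203 + 1·-58 + -3·19 + -2·-3 + -1·1 = -719
t_9 = -3·-719 + 1·203 + -3·-58 + -2·19 + -1·-3 = 2499
t_10 = -3·2499 + 1·-719 + -3·203 + -2·-58 + -1·19 = -8728
t_11 = -3·-8728 + 1·2499 + -3·-719 + -2·203 + -1·-58 = 30492
t_12 = -3·30492 + 1·-8728 + -3·2499 + -2·-719 + -1·203 = -106466
t_13 = -3·-106466 + 1·30492 + -3·-8728 + -2·2499 + -1·-719 = 371795
t_14 = -3·371795 + 1·-106466 + -3·30492 + -2·-8728 + -1·2499 = -1298370
t_15 = -3·-1298370 + 1·371795 + -3·-106466 + -2·30492 + -1·-8728 = 4534047
t_16 = -3·4534047 + 1·-1298370 + -3·371795 + -2·-106466 + -1·30492 = -15833456
t_17 = -3·-15833456 + 1·4534047 + -3·-1298370 + -2·371795 + -1·-106466 = 55292401
t_18 = -3·55292401 + 1·-15833456 + -3·4534047 + -2·-1298370 + -1·371795 = -193087855
t_19 = -3·-193087855 + 1·55292401 + -3·-15833456 + -2·4534047 + -1·-1298370 = 674286610
t_20 = -3·674286610 + 1·-193087855 + -3·55292401 + -2·-15833456 + -1·4534047 = -2354692023
t_21 = -3·-2354692023 + 1·674286610 + -3·-193087855 + -2·55292401 + -1·-15833456 = 8222874898

8222874898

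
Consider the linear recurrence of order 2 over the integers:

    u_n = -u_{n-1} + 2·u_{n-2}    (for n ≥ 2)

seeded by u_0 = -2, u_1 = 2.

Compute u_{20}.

u_2 = -1·2 + 2·-2 = -6
u_3 = -1·-6 + 2·2 = 10
u_4 = -1·10 + 2·-6 = -22
u_5 = -1·-22 + 2·10 = 42
u_6 = -1·42 + 2·-22 = -86
u_7 = -1·-86 + 2·42 = 170
u_8 = -1·170 + 2·-86 = -342
u_9 = -1·-342 + 2·170 = 682
u_10 = -1·682 + 2·-342 = -1366
u_11 = -1·-1366 + 2·682 = 2730
u_12 = -1·2730 + 2·-1366 = -5462
u_13 = -1·-5462 + 2·2730 = 10922
u_14 = -1·10922 + 2·-5462 = -21846
u_15 = -1·-21846 + 2·10922 = 43690
u_16 = -1·43690 + 2·-21846 = -87382
u_17 = -1·-87382 + 2·43690 = 174762
u_18 = -1·174762 + 2·-87382 = -349526
u_19 = -1·-349526 + 2·174762 = 699050
u_20 = -1·699050 + 2·-349526 = -1398102

-1398102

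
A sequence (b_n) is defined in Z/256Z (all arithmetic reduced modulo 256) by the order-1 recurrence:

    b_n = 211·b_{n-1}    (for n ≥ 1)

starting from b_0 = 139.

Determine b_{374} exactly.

b_1 = 211·139 = 145
b_2 = 211·145 = 131
b_3 = 211·131 = 249
b_4 = 211·249 = 59
b_5 = 211·59 = 161
b_6 = 211·161 = 179
b_7 = 211·179 = 137
b_8 = 211·137 = 235
b_9 = 211·235 = 177
b_10 = 211·177 = 227
b_11 = 211·227 = 25
b_12 = 211·25 = 155
b_13 = 211·155 = 193
b_14 = 211·193 = 19
b_15 = 211·19 = 169
b_16 = 211·169 = 75
b_17 = 211·75 = 209
b_18 = 211·209 = 67
b_19 = 211·67 = 57
b_20 = 211·57 = 251
b_21 = 211·251 = 225
b_22 = 211·225 = 115
b_23 = 211·115 = 201
b_24 = 211·201 = 171
b_25 = 211·171 = 241
b_26 = 211·241 = 163
b_27 = 211·163 = 89
b_28 = 211·89 = 91
b_29 = 211·91 = 1
b_30 = 211·1 = 211
b_31 = 211·211 = 233
b_32 = 211·233 = 11
b_33 = 211·11 = 17
b_34 = 211·17 = 3
b_35 = 211·3 = 121
b_36 = 211·121 = 187
b_37 = 211·187 = 33
b_38 = 211·33 = 51
b_39 = 211·51 = 9
b_40 = 211·9 = 107
b_41 = 211·107 = 49
b_42 = 211·49 = 99
b_43 = 211·99 = 153
b_44 = 211·153 = 27
b_45 = 211·27 = 65
b_46 = 211·65 = 147
b_47 = 211·147 = 41
b_48 = 211·41 = 203
b_49 = 211·203 = 81
b_50 = 211·81 = 195
b_51 = 211·195 = 185
b_52 = 211·185 = 123
b_53 = 211·123 = 97
b_54 = 211·97 = 243
b_55 = 211·243 = 73
b_56 = 211·73 = 43
b_57 = 211·43 = 113
b_58 = 211·113 = 35
b_59 = 211·35 = 217
b_60 = 211·217 = 219
b_61 = 211·219 = 129
b_62 = 211·129 = 83
b_63 = 211·83 = 105
b_64 = 211·105 = 139
(b_64) = (139) = (b_0), so the sequence has period 64.
374 ≡ 54 (mod 64), hence b_374 = b_54 = 243.

243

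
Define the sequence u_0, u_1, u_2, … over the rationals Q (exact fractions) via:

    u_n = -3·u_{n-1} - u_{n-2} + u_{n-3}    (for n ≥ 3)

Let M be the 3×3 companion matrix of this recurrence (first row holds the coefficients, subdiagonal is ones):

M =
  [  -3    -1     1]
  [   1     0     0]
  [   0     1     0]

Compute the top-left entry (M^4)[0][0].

49

(M^4)[0][0] is the top entry after applying M 4 times to the unit state (1, 0, 0). Equivalently it is h_{6} for the auxiliary sequence (h_n) obeying the same recurrence with h_2 = 1 and h_i = 0 for 0 ≤ i < 2:
h_3 = -3·1 + -1·0 + 1·0 = -3
h_4 = -3·-3 + -1·1 + 1·0 = 8
h_5 = -3·8 + -1·-3 + 1·1 = -20
h_6 = -3·-20 + -1·8 + 1·-3 = 49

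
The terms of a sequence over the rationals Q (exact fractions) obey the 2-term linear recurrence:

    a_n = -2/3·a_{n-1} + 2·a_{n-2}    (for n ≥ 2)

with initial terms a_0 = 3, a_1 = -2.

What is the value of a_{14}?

9911051392/1594323

a_2 = -2/3·-2 + 2·3 = 22/3
a_3 = -2/3·22/3 + 2·-2 = -80/9
a_4 = -2/3·-80/9 + 2·22/3 = 556/27
a_5 = -2/3·556/27 + 2·-80/9 = -2552/81
a_6 = -2/3·-2552/81 + 2·556/27 = 15112/243
a_7 = -2/3·15112/243 + 2·-2552/81 = -76160/729
a_8 = -2/3·-76160/729 + 2·15112/243 = 424336/2187
a_9 = -2/3·424336/2187 + 2·-76160/729 = -2219552/6561
a_10 = -2/3·-2219552/6561 + 2·424336/2187 = 12077152/19683
a_11 = -2/3·12077152/19683 + 2·-2219552/6561 = -64106240/59049
a_12 = -2/3·-64106240/59049 + 2·12077152/19683 = 345601216/177147
a_13 = -2/3·345601216/177147 + 2·-64106240/59049 = -1845114752/531441
a_14 = -2/3·-1845114752/531441 + 2·345601216/177147 = 9911051392/1594323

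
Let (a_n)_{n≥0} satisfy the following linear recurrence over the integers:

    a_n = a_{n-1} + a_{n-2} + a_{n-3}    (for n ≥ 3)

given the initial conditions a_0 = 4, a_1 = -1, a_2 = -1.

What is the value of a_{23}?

a_3 = 1·-1 + 1·-1 + 1·4 = 2
a_4 = 1·2 + 1·-1 + 1·-1 = 0
a_5 = 1·0 + 1·2 + 1·-1 = 1
a_6 = 1·1 + 1·0 + 1·2 = 3
a_7 = 1·3 + 1·1 + 1·0 = 4
a_8 = 1·4 + 1·3 + 1·1 = 8
a_9 = 1·8 + 1·4 + 1·3 = 15
a_10 = 1·15 + 1·8 + 1·4 = 27
a_11 = 1·27 + 1·15 + 1·8 = 50
a_12 = 1·50 + 1·27 + 1·15 = 92
a_13 = 1·92 + 1·50 + 1·27 = 169
a_14 = 1·169 + 1·92 + 1·50 = 311
a_15 = 1·311 + 1·169 + 1·92 = 572
a_16 = 1·572 + 1·311 + 1·169 = 1052
a_17 = 1·1052 + 1·572 + 1·311 = 1935
a_18 = 1·1935 + 1·1052 + 1·572 = 3559
a_19 = 1·3559 + 1·1935 + 1·1052 = 6546
a_20 = 1·6546 + 1·3559 + 1·1935 = 12040
a_21 = 1·12040 + 1·6546 + 1·3559 = 22145
a_22 = 1·22145 + 1·12040 + 1·6546 = 40731
a_23 = 1·40731 + 1·22145 + 1·12040 = 74916

74916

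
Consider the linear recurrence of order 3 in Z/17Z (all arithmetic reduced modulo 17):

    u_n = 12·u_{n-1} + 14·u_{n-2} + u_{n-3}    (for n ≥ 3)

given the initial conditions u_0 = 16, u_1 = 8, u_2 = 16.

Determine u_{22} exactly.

u_3 = 12·16 + 14·8 + 1·16 = 14
u_4 = 12·14 + 14·16 + 1·8 = 9
u_5 = 12·9 + 14·14 + 1·16 = 14
u_6 = 12·14 + 14·9 + 1·14 = 2
u_7 = 12·2 + 14·14 + 1·9 = 8
u_8 = 12·8 + 14·2 + 1·14 = 2
u_9 = 12·2 + 14·8 + 1·2 = 2
u_10 = 12·2 + 14·2 + 1·8 = 9
u_11 = 12·9 + 14·2 + 1·2 = 2
u_12 = 12·2 + 14·9 + 1·2 = 16
u_13 = 12·16 + 14·2 + 1·9 = 8
u_14 = 12·8 + 14·16 + 1·2 = 16
u_15 = 12·16 + 14·8 + 1·16 = 14
u_16 = 12·14 + 14·16 + 1·8 = 9
u_17 = 12·9 + 14·14 + 1·16 = 14
u_18 = 12·14 + 14·9 + 1·14 = 2
u_19 = 12·2 + 14·14 + 1·9 = 8
u_20 = 12·8 + 14·2 + 1·14 = 2
u_21 = 12·2 + 14·8 + 1·2 = 2
u_22 = 12·2 + 14·2 + 1·8 = 9

9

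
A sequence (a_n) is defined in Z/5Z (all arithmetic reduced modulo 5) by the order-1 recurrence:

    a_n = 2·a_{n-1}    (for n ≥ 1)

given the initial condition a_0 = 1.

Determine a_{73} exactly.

a_1 = 2·1 = 2
a_2 = 2·2 = 4
a_3 = 2·4 = 3
a_4 = 2·3 = 1
(a_4) = (1) = (a_0), so the sequence has period 4.
73 ≡ 1 (mod 4), hence a_73 = a_1 = 2.

2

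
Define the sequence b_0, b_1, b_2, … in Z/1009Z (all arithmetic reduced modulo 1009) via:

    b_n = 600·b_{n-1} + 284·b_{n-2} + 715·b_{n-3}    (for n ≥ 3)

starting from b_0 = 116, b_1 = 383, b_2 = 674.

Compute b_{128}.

b_3 = 600·674 + 284·383 + 715·116 = 802
b_4 = 600·802 + 284·674 + 715·383 = 19
b_5 = 600·19 + 284·802 + 715·674 = 652
b_6 = 600·652 + 284·19 + 715·802 = 377
b_7 = 600·377 + 284·652 + 715·19 = 164
b_8 = 600·164 + 284·377 + 715·652 = 663
Continuing the recurrence:
  b_9 = 568;  b_10 = 592;  b_11 = 728;  b_12 = 30;  b_13 = 254;  b_14 = 365
  b_15 = 805;  b_16 = 421;  b_17 = 580;  b_18 = 842;  b_19 = 277;  b_20 = 720
  b_21 = 780;  b_22 = 777;  b_23 = 801;  b_24 = 745;  b_25 = 68;  b_26 = 742
  b_27 = 295;  b_28 = 460;  b_29 = 372;  b_30 = 734;  b_31 = 145;  b_32 = 432
  b_33 = 837;  b_34 = 65;  b_35 = 368;  b_36 = 245;  b_37 = 332;  b_38 = 157
  b_39 = 423;  b_40 = 998;  b_41 = 780;  b_42 = 481;  b_43 = 782;  b_44 = 127
  b_45 = 479;  b_46 = 732;  b_47 = 101;  b_48 = 528;  b_49 = 115;  b_50 = 575
  b_51 = 448;  b_52 = 744;  b_53 = 982;  b_54 = 826;  b_55 = 802;  b_56 = 269
  b_57 = 19;  b_58 = 331;  b_59 = 803;  b_60 = 133;  b_61 = 666;  b_62 = 499
  b_63 = 437;  b_64 = 258;  b_65 = 23;  b_66 = 972;  b_67 = 299;  b_68 = 690
  b_69 = 249;  b_70 = 159;  b_71 = 589;  b_72 = 452;  b_73 = 238;  b_74 = 129
  b_75 = 1005;  b_76 = 588;  b_77 = 948;  b_78 = 398;  b_79 = 172;  b_80 = 78
  b_81 = 834;  b_82 = 781;  b_83 = 440;  b_84 = 466;  b_85 = 389;  b_86 = 278
  b_87 = 21;  b_88 = 393;  b_89 = 610;  b_90 = 235;  b_91 = 934;  b_92 = 813
  b_93 = 873;  b_94 = 821;  b_95 = 37;  b_96 = 720;  b_97 = 343;  b_98 = 847
  b_99 = 422;  b_100 = 405;  b_101 = 822;  b_102 = 841;  b_103 = 461;  b_104 = 337
  b_105 = 105;  b_106 = 976;  b_107 = 743;  b_108 = 949;  b_109 = 67;  b_110 = 464
  b_111 = 260;  b_112 = 693;  b_113 = 74;  b_114 = 305;  b_115 = 274;  b_116 = 221
  b_117 = 675;  b_118 = 761;  b_119 = 124;  b_120 = 255;  b_121 = 806;  b_122 = 938
  b_123 = 344;  b_124 = 731;  b_125 = 202;  b_126 = 643
b_127 = 600·643 + 284·202 + 715·731 = 220
b_128 = 600·220 + 284·643 + 715·202 = 956

956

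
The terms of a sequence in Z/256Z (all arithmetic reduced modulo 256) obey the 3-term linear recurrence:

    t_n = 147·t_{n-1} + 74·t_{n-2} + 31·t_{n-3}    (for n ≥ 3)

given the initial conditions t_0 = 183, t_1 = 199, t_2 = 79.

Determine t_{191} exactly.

t_3 = 147·79 + 74·199 + 31·183 = 12
t_4 = 147·12 + 74·79 + 31·199 = 211
t_5 = 147·211 + 74·12 + 31·79 = 50
t_6 = 147·50 + 74·211 + 31·12 = 40
t_7 = 147·40 + 74·50 + 31·211 = 249
t_8 = 147·249 + 74·40 + 31·50 = 153
Continuing the recurrence:
  t_9 = 173;  t_10 = 184;  t_11 = 49;  t_12 = 70;  t_13 = 164;  t_14 = 87
  t_15 = 215;  t_16 = 119;  t_17 = 4;  t_18 = 187;  t_19 = 242;  t_20 = 128
  t_21 = 25;  t_22 = 169;  t_23 = 197;  t_24 = 0;  t_25 = 105;  t_26 = 38
  t_27 = 44;  t_28 = 247;  t_29 = 39;  t_30 = 31;  t_31 = 252;  t_32 = 99
  t_33 = 114;  t_34 = 152;  t_35 = 57;  t_36 = 121;  t_37 = 93;  t_38 = 72
  t_39 = 225;  t_40 = 70;  t_41 = 244;  t_42 = 151;  t_43 = 183;  t_44 = 71
  t_45 = 244;  t_46 = 203;  t_47 = 178;  t_48 = 112;  t_49 = 89;  t_50 = 9
  t_51 = 117;  t_52 = 144;  t_53 = 153;  t_54 = 166;  t_55 = 252;  t_56 = 55
  t_57 = 135;  t_58 = 239;  t_59 = 236;  t_60 = 243;  t_61 = 178;  t_62 = 8
  t_63 = 121;  t_64 = 89;  t_65 = 13;  t_66 = 216;  t_67 = 145;  t_68 = 70
  t_69 = 68;  t_70 = 215;  t_71 = 151;  t_72 = 23;  t_73 = 228;  t_74 = 219
  t_75 = 114;  t_76 = 96;  t_77 = 153;  t_78 = 105;  t_79 = 37;  t_80 = 32
  t_81 = 201;  t_82 = 38;  t_83 = 204;  t_84 = 119;  t_85 = 231;  t_86 = 191
  t_87 = 220;  t_88 = 131;  t_89 = 242;  t_90 = 120;  t_91 = 185;  t_92 = 57
  t_93 = 189;  t_94 = 104;  t_95 = 65;  t_96 = 70;  t_97 = 148;  t_98 = 23
  t_99 = 119;  t_100 = 231;  t_101 = 212;  t_102 = 235;  t_103 = 50;  t_104 = 80
  t_105 = 217;  t_106 = 201;  t_107 = 213;  t_108 = 176;  t_109 = 249;  t_110 = 166
  t_111 = 156;  t_112 = 183;  t_113 = 71;  t_114 = 143;  t_115 = 204;  t_116 = 19
  t_117 = 50;  t_118 = 232;  t_119 = 249;  t_120 = 25;  t_121 = 109;  t_122 = 248
  t_123 = 241;  t_124 = 70;  t_125 = 228;  t_126 = 87;  t_127 = 87;  t_128 = 183
  t_129 = 196;  t_130 = 251;  t_131 = 242;  t_132 = 64;  t_133 = 25;  t_134 = 41
  t_135 = 133;  t_136 = 64;  t_137 = 41;  t_138 = 38;  t_139 = 108;  t_140 = 247
  t_141 = 167;  t_142 = 95;  t_143 = 188;  t_144 = 163;  t_145 = 114;  t_146 = 88
  t_147 = 57;  t_148 = 249;  t_149 = 29;  t_150 = 136;  t_151 = 161;  t_152 = 70
  t_153 = 52;  t_154 = 151;  t_155 = 55;  t_156 = 135;  t_157 = 180;  t_158 = 11
  t_159 = 178;  t_160 = 48;  t_161 = 89;  t_162 = 137;  t_163 = 53;  t_164 = 208
  t_165 = 89;  t_166 = 166;  t_167 = 60;  t_168 = 55;  t_169 = 7;  t_170 = 47
  t_171 = 172;  t_172 = 51;  t_173 = 178;  t_174 = 200;  t_175 = 121;  t_176 = 217
  t_177 = 205;  t_178 = 24;  t_179 = 81;  t_180 = 70;  t_181 = 132;  t_182 = 215
  t_183 = 23;  t_184 = 87;  t_185 = 164;  t_186 = 27;  t_187 = 114;  t_188 = 32
  t_189 = 153
t_190 = 147·153 + 74·32 + 31·114 = 233
t_191 = 147·233 + 74·153 + 31·32 = 229

229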